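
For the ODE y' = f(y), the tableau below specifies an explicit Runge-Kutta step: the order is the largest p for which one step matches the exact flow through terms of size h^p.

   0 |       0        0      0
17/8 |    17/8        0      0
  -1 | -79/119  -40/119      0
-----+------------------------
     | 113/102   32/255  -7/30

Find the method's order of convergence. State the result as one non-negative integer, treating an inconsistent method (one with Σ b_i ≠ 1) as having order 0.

3

b = (113/102, 32/255, -7/30)
c = (0, 17/8, -1)
Ac = (0, 0, -5/7)
Σ b_i: 113/102·1 + 32/255·1 + (-7/30)·1 = 1 ✓
b·c: 32/255·17/8 + (-7/30)·(-1) = 1/2 ✓
b·c²: 32/255·289/64 + (-7/30)·1 = 1/3 ✓
b·Ac: (-7/30)·(-5/7) = 1/6 ✓; 3 stages ⇒ order 3.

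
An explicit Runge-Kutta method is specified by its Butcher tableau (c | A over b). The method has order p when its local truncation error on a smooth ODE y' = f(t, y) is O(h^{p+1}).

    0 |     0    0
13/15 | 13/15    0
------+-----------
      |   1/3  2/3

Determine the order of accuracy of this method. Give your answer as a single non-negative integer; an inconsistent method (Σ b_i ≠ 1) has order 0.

b = (1/3, 2/3)
c = (0, 13/15)
Σ b_i: 1/3·1 + 2/3·1 = 1 ✓
b·c: 2/3·13/15 = 26/45 ≠ 1/2 ⇒ order 1.

1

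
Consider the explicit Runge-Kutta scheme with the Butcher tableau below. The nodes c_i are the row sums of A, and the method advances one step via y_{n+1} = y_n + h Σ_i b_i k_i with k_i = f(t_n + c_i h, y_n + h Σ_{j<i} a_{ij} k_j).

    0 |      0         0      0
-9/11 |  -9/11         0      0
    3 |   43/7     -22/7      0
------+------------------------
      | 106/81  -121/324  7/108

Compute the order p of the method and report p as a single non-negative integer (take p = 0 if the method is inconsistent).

b = (106/81, -121/324, 7/108)
c = (0, -9/11, 3)
Ac = (0, 0, 18/7)
Σ b_i: 106/81·1 + (-121/324)·1 + 7/108·1 = 1 ✓
b·c: (-121/324)·(-9/11) + 7/108·3 = 1/2 ✓
b·c²: (-121/324)·81/121 + 7/108·9 = 1/3 ✓
b·Ac: 7/108·18/7 = 1/6 ✓; 3 stages ⇒ order 3.

3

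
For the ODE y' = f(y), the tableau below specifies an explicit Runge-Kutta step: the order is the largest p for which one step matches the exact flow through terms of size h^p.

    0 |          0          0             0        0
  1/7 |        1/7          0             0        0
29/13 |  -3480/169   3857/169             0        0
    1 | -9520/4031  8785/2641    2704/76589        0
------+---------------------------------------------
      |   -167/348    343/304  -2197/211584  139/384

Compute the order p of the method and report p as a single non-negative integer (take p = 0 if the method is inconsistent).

4

b = (-167/348, 343/304, -2197/211584, 139/384)
c = (0, 1/7, 29/13, 1)
Ac = (0, 0, 551/169, 77/139)
Σ b_i: (-167/348)·1 + 343/304·1 + (-2197/211584)·1 + 139/384·1 = 1 ✓
b·c: 343/304·1/7 + (-2197/211584)·29/13 + 139/384·1 = 1/2 ✓
b·c²: 343/304·1/49 + (-2197/211584)·841/169 + 139/384·1 = 1/3 ✓
b·Ac: (-2197/211584)·551/169 + 139/384·77/139 = 1/6 ✓
b·c³: 343/304·1/343 + (-2197/211584)·24389/2197 + 139/384·1 = 1/4 ✓
b·(c∘Ac): (-2197/211584)·15979/2197 + 139/384·77/139 = 1/8 ✓
b·Ac²: (-2197/211584)·551/1183 + 139/384·237/973 = 1/12 ✓
b·A²c: 139/384·16/139 = 1/24 ✓; 4 stages ⇒ order 4.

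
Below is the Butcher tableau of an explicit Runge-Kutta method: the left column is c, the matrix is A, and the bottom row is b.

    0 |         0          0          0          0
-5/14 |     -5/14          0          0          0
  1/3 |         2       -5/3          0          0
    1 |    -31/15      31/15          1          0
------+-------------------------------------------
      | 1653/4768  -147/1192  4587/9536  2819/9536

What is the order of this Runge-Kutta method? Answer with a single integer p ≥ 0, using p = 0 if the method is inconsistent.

3

b = (1653/4768, -147/1192, 4587/9536, 2819/9536)
c = (0, -5/14, 1/3, 1)
Ac = (0, 0, 25/42, -17/42)
Σ b_i: 1653/4768·1 + (-147/1192)·1 + 4587/9536·1 + 2819/9536·1 = 1 ✓
b·c: (-147/1192)·(-5/14) + 4587/9536·1/3 + 2819/9536·1 = 1/2 ✓
b·c²: (-147/1192)·25/196 + 4587/9536·1/9 + 2819/9536·1 = 1/3 ✓
b·Ac: 4587/9536·25/42 + 2819/9536·(-17/42) = 1/6 ✓
b·c³: (-147/1192)·(-125/2744) + 4587/9536·1/27 + 2819/9536·1 = 191675/600768 ≠ 1/4 ⇒ order 3.
b·(c∘Ac): 4587/9536·25/126 + 2819/9536·(-17/42) = -4849/200256 ≠ 1/8
b·Ac²: 4587/9536·(-125/588) + 2819/9536·661/1764 = 10231/1201536 ≠ 1/12
b·A²c: 2819/9536·25/42 = 70475/400512 ≠ 1/24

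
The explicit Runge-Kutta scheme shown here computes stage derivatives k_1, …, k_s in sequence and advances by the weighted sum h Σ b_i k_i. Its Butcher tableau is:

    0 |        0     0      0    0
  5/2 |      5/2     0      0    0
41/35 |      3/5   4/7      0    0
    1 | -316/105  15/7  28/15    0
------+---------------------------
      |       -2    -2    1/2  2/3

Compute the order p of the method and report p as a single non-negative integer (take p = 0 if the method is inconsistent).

b = (-2, -2, 1/2, 2/3)
c = (0, 5/2, 41/35, 1)
Ac = (0, 0, 10/7, 7921/1050)
Σ b_i: (-2)·1 + (-2)·1 + 1/2·1 + 2/3·1 = -17/6 ≠ 1 ⇒ order 0.

0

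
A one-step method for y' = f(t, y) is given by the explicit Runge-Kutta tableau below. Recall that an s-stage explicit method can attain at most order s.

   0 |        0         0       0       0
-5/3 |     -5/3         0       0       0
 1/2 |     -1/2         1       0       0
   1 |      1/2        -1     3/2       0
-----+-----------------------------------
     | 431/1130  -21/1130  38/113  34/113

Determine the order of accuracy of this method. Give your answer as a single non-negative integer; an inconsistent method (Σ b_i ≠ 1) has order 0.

b = (431/1130, -21/1130, 38/113, 34/113)
c = (0, -5/3, 1/2, 1)
Ac = (0, 0, -5/3, 29/12)
Σ b_i: 431/1130·1 + (-21/1130)·1 + 38/113·1 + 34/113·1 = 1 ✓
b·c: (-21/1130)·(-5/3) + 38/113·1/2 + 34/113·1 = 1/2 ✓
b·c²: (-21/1130)·25/9 + 38/113·1/4 + 34/113·1 = 1/3 ✓
b·Ac: 38/113·(-5/3) + 34/113·29/12 = 1/6 ✓
b·c³: (-21/1130)·(-125/27) + 38/113·1/8 + 34/113·1 = 1745/4068 ≠ 1/4 ⇒ order 3.
b·(c∘Ac): 38/113·(-5/6) + 34/113·29/12 = 101/226 ≠ 1/8
b·Ac²: 38/113·25/9 + 34/113·(-173/72) = 859/4068 ≠ 1/12
b·A²c: 34/113·(-5/2) = -85/113 ≠ 1/24

3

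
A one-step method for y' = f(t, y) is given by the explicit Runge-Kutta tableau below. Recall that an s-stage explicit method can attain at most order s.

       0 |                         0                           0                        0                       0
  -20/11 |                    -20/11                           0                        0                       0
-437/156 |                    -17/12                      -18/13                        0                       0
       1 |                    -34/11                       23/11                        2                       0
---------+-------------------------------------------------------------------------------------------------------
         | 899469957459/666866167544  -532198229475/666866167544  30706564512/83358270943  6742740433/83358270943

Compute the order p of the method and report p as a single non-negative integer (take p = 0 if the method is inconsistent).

b = (899469957459/666866167544, -532198229475/666866167544, 30706564512/83358270943, 6742740433/83358270943)
c = (0, -20/11, -437/156, 1)
Ac = (0, 0, 360/143, -88757/9438)
Σ b_i: 899469957459/666866167544·1 + (-532198229475/666866167544)·1 + 30706564512/83358270943·1 + 6742740433/83358270943·1 = 1 ✓
b·c: (-532198229475/666866167544)·(-20/11) + 30706564512/83358270943·(-437/156) + 6742740433/83358270943·1 = 1/2 ✓
b·c²: (-532198229475/666866167544)·400/121 + 30706564512/83358270943·190969/24336 + 6742740433/83358270943·1 = 1/3 ✓
b·Ac: 30706564512/83358270943·360/143 + 6742740433/83358270943·(-88757/9438) = 1/6 ✓
b·c³: (-532198229475/666866167544)·(-8000/1331) + 30706564512/83358270943·(-83453453/3796416) + 6742740433/83358270943·1 = -690876276844187/214564189407282 ≠ 1/4 ⇒ order 3.
b·(c∘Ac): 30706564512/83358270943·(-13110/1859) + 6742740433/83358270943·(-88757/9438) = -18477252487147/5501645882238 ≠ 1/8
b·Ac²: 30706564512/83358270943·(-7200/1573) + 6742740433/83358270943·366125339/16195608 = 122297299217519/858256757629128 ≠ 1/12
b·A²c: 6742740433/83358270943·720/143 = 33949462320/83358270943 ≠ 1/24

3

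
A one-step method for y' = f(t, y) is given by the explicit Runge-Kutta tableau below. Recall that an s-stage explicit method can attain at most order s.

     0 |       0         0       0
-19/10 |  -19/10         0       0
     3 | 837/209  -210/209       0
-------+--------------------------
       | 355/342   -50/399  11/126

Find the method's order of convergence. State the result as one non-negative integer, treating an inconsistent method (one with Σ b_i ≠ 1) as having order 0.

b = (355/342, -50/399, 11/126)
c = (0, -19/10, 3)
Ac = (0, 0, 21/11)
Σ b_i: 355/342·1 + (-50/399)·1 + 11/126·1 = 1 ✓
b·c: (-50/399)·(-19/10) + 11/126·3 = 1/2 ✓
b·c²: (-50/399)·361/100 + 11/126·9 = 1/3 ✓
b·Ac: 11/126·21/11 = 1/6 ✓; 3 stages ⇒ order 3.

3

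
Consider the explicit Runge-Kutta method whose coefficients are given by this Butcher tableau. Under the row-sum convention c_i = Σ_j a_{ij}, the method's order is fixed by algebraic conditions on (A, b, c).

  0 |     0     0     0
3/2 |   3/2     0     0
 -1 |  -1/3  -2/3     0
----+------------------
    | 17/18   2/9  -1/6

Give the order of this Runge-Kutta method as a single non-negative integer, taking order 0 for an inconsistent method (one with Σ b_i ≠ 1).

b = (17/18, 2/9, -1/6)
c = (0, 3/2, -1)
Ac = (0, 0, -1)
Σ b_i: 17/18·1 + 2/9·1 + (-1/6)·1 = 1 ✓
b·c: 2/9·3/2 + (-1/6)·(-1) = 1/2 ✓
b·c²: 2/9·9/4 + (-1/6)·1 = 1/3 ✓
b·Ac: (-1/6)·(-1) = 1/6 ✓; 3 stages ⇒ order 3.

3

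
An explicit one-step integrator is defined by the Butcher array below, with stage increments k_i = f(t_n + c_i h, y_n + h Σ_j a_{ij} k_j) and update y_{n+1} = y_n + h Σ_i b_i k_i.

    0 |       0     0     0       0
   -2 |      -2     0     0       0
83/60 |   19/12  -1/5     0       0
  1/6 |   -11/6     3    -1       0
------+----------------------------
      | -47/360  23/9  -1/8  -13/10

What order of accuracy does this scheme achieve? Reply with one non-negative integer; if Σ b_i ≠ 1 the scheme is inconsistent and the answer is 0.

1

b = (-47/360, 23/9, -1/8, -13/10)
c = (0, -2, 83/60, 1/6)
Ac = (0, 0, 2/5, -443/60)
Σ b_i: (-47/360)·1 + 23/9·1 + (-1/8)·1 + (-13/10)·1 = 1 ✓
b·c: 23/9·(-2) + (-1/8)·83/60 + (-13/10)·1/6 = -7921/1440 ≠ 1/2 ⇒ order 1.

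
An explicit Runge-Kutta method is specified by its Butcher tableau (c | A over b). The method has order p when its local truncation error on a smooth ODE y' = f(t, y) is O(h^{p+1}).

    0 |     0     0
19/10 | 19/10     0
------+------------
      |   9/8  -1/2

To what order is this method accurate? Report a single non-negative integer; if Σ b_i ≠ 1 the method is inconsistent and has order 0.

b = (9/8, -1/2)
c = (0, 19/10)
Σ b_i: 9/8·1 + (-1/2)·1 = 5/8 ≠ 1 ⇒ order 0.

0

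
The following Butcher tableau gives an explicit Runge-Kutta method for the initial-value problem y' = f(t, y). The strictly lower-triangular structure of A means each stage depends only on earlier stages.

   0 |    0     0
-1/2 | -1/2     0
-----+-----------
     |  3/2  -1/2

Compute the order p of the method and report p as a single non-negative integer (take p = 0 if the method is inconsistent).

b = (3/2, -1/2)
c = (0, -1/2)
Σ b_i: 3/2·1 + (-1/2)·1 = 1 ✓
b·c: (-1/2)·(-1/2) = 1/4 ≠ 1/2 ⇒ order 1.

1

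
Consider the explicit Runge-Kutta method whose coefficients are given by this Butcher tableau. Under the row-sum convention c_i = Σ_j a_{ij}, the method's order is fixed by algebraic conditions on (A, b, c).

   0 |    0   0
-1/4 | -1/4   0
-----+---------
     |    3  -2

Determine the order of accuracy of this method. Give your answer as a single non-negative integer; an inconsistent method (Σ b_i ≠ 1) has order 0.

2

b = (3, -2)
c = (0, -1/4)
Σ b_i: 3·1 + (-2)·1 = 1 ✓
b·c: (-2)·(-1/4) = 1/2 ✓; 2 stages ⇒ order 2.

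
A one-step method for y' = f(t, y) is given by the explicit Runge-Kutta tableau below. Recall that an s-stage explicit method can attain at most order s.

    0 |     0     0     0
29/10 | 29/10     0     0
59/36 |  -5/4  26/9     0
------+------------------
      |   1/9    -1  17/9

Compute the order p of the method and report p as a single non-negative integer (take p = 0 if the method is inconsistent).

1

b = (1/9, -1, 17/9)
c = (0, 29/10, 59/36)
Ac = (0, 0, 377/45)
Σ b_i: 1/9·1 + (-1)·1 + 17/9·1 = 1 ✓
b·c: (-1)·29/10 + 17/9·59/36 = 317/1620 ≠ 1/2 ⇒ order 1.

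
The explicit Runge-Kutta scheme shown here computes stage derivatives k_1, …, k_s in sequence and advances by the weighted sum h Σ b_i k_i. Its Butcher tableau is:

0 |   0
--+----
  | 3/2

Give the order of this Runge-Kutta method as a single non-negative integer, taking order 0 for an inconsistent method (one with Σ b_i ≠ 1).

b = (3/2)
c = (0)
Σ b_i: 3/2·1 = 3/2 ≠ 1 ⇒ order 0.

0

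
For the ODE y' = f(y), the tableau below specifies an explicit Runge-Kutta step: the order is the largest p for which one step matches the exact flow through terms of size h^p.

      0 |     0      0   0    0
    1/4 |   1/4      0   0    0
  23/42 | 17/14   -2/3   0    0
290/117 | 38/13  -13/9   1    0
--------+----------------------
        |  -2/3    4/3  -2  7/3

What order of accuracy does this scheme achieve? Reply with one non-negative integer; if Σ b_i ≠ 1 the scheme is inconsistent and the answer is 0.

1

b = (-2/3, 4/3, -2, 7/3)
c = (0, 1/4, 23/42, 290/117)
Ac = (0, 0, -1/6, 47/252)
Σ b_i: (-2/3)·1 + 4/3·1 + (-2)·1 + 7/3·1 = 1 ✓
b·c: 4/3·1/4 + (-2)·23/42 + 7/3·290/117 = 12338/2457 ≠ 1/2 ⇒ order 1.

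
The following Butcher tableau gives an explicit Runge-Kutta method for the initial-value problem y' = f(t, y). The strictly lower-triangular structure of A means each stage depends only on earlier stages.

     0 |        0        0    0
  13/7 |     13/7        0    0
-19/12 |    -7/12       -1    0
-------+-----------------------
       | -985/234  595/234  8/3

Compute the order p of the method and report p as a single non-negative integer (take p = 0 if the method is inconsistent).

b = (-985/234, 595/234, 8/3)
c = (0, 13/7, -19/12)
Ac = (0, 0, -13/7)
Σ b_i: (-985/234)·1 + 595/234·1 + 8/3·1 = 1 ✓
b·c: 595/234·13/7 + 8/3·(-19/12) = 1/2 ✓
b·c²: 595/234·169/49 + 8/3·361/144 = 2921/189 ≠ 1/3 ⇒ order 2.
b·Ac: 8/3·(-13/7) = -104/21 ≠ 1/6

2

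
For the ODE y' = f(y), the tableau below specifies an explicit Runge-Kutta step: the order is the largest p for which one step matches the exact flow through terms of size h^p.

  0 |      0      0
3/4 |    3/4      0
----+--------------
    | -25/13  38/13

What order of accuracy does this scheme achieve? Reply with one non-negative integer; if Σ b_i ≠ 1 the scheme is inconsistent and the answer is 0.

1

b = (-25/13, 38/13)
c = (0, 3/4)
Σ b_i: (-25/13)·1 + 38/13·1 = 1 ✓
b·c: 38/13·3/4 = 57/26 ≠ 1/2 ⇒ order 1.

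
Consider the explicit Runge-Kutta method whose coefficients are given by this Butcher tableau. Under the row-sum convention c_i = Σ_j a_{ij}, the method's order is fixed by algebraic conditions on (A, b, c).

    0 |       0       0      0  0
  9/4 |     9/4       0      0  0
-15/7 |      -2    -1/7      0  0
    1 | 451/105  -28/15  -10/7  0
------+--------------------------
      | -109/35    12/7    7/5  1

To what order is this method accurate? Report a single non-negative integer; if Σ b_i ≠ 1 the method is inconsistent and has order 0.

1

b = (-109/35, 12/7, 7/5, 1)
c = (0, 9/4, -15/7, 1)
Ac = (0, 0, -9/28, -279/245)
Σ b_i: (-109/35)·1 + 12/7·1 + 7/5·1 + 1·1 = 1 ✓
b·c: 12/7·9/4 + 7/5·(-15/7) + 1·1 = 13/7 ≠ 1/2 ⇒ order 1.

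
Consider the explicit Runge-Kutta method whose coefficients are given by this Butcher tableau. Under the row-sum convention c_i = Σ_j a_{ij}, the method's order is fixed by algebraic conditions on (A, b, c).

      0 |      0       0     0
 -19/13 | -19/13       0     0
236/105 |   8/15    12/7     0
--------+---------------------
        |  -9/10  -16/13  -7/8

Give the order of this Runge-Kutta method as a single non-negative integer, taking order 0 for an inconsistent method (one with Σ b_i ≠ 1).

0

b = (-9/10, -16/13, -7/8)
c = (0, -19/13, 236/105)
Ac = (0, 0, -228/91)
Σ b_i: (-9/10)·1 + (-16/13)·1 + (-7/8)·1 = -1563/520 ≠ 1 ⇒ order 0.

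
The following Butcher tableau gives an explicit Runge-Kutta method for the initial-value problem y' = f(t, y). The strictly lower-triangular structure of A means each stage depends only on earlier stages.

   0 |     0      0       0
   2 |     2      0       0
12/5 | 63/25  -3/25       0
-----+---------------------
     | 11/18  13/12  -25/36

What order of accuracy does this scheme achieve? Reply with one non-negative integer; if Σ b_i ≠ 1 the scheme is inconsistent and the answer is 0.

b = (11/18, 13/12, -25/36)
c = (0, 2, 12/5)
Ac = (0, 0, -6/25)
Σ b_i: 11/18·1 + 13/12·1 + (-25/36)·1 = 1 ✓
b·c: 13/12·2 + (-25/36)·12/5 = 1/2 ✓
b·c²: 13/12·4 + (-25/36)·144/25 = 1/3 ✓
b·Ac: (-25/36)·(-6/25) = 1/6 ✓; 3 stages ⇒ order 3.

3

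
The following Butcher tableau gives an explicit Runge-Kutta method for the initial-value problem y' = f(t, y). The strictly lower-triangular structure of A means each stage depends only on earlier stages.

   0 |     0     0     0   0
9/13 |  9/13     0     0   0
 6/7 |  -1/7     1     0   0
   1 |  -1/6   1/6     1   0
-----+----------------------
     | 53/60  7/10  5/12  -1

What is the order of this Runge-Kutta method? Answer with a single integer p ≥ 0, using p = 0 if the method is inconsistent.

b = (53/60, 7/10, 5/12, -1)
c = (0, 9/13, 6/7, 1)
Ac = (0, 0, 9/13, 177/182)
Σ b_i: 53/60·1 + 7/10·1 + 5/12·1 + (-1)·1 = 1 ✓
b·c: 7/10·9/13 + 5/12·6/7 + (-1)·1 = -72/455 ≠ 1/2 ⇒ order 1.

1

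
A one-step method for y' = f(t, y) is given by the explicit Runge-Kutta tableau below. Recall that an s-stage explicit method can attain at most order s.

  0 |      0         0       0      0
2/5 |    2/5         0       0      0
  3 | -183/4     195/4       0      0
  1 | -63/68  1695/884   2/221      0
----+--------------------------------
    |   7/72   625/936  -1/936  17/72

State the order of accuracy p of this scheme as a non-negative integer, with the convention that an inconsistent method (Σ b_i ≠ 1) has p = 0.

b = (7/72, 625/936, -1/936, 17/72)
c = (0, 2/5, 3, 1)
Ac = (0, 0, 39/2, 27/34)
Σ b_i: 7/72·1 + 625/936·1 + (-1/936)·1 + 17/72·1 = 1 ✓
b·c: 625/936·2/5 + (-1/936)·3 + 17/72·1 = 1/2 ✓
b·c²: 625/936·4/25 + (-1/936)·9 + 17/72·1 = 1/3 ✓
b·Ac: (-1/936)·39/2 + 17/72·27/34 = 1/6 ✓
b·c³: 625/936·8/125 + (-1/936)·27 + 17/72·1 = 1/4 ✓
b·(c∘Ac): (-1/936)·117/2 + 17/72·27/34 = 1/8 ✓
b·Ac²: (-1/936)·39/5 + 17/72·33/85 = 1/12 ✓
b·A²c: 17/72·3/17 = 1/24 ✓; 4 stages ⇒ order 4.

4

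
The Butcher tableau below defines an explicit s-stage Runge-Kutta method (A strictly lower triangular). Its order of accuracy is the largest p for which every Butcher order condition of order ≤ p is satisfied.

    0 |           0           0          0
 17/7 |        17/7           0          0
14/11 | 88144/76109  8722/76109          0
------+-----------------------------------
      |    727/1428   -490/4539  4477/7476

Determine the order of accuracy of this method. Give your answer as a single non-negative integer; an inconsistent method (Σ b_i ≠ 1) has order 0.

b = (727/1428, -490/4539, 4477/7476)
c = (0, 17/7, 14/11)
Ac = (0, 0, 1246/4477)
Σ b_i: 727/1428·1 + (-490/4539)·1 + 4477/7476·1 = 1 ✓
b·c: (-490/4539)·17/7 + 4477/7476·14/11 = 1/2 ✓
b·c²: (-490/4539)·289/49 + 4477/7476·196/121 = 1/3 ✓
b·Ac: 4477/7476·1246/4477 = 1/6 ✓; 3 stages ⇒ order 3.

3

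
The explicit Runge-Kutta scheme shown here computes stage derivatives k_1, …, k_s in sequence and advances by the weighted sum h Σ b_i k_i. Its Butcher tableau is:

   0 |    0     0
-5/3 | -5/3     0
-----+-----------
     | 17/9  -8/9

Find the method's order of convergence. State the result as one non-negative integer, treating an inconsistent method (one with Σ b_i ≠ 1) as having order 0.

b = (17/9, -8/9)
c = (0, -5/3)
Σ b_i: 17/9·1 + (-8/9)·1 = 1 ✓
b·c: (-8/9)·(-5/3) = 40/27 ≠ 1/2 ⇒ order 1.

1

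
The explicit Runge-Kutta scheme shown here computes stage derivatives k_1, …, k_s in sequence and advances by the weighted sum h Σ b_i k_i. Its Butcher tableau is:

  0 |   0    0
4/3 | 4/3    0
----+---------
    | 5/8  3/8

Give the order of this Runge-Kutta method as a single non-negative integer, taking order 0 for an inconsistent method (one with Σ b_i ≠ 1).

2

b = (5/8, 3/8)
c = (0, 4/3)
Σ b_i: 5/8·1 + 3/8·1 = 1 ✓
b·c: 3/8·4/3 = 1/2 ✓; 2 stages ⇒ order 2.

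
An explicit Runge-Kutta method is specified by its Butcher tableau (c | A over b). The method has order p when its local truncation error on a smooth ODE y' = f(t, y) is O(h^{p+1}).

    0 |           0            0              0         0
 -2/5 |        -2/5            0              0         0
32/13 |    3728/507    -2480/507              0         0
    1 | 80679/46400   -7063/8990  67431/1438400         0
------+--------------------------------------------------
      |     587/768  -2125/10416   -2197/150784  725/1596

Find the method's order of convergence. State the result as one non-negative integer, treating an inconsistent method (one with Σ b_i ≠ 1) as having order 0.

b = (587/768, -2125/10416, -2197/150784, 725/1596)
c = (0, -2/5, 32/13, 1)
Ac = (0, 0, 992/507, 623/1450)
Σ b_i: 587/768·1 + (-2125/10416)·1 + (-2197/150784)·1 + 725/1596·1 = 1 ✓
b·c: (-2125/10416)·(-2/5) + (-2197/150784)·32/13 + 725/1596·1 = 1/2 ✓
b·c²: (-2125/10416)·4/25 + (-2197/150784)·1024/169 + 725/1596·1 = 1/3 ✓
b·Ac: (-2197/150784)·992/507 + 725/1596·623/1450 = 1/6 ✓
b·c³: (-2125/10416)·(-8/125) + (-2197/150784)·32768/2197 + 725/1596·1 = 1/4 ✓
b·(c∘Ac): (-2197/150784)·31744/6591 + 725/1596·623/1450 = 1/8 ✓
b·Ac²: (-2197/150784)·(-1984/2535) + 725/1596·574/3625 = 1/12 ✓
b·A²c: 725/1596·133/1450 = 1/24 ✓; 4 stages ⇒ order 4.

4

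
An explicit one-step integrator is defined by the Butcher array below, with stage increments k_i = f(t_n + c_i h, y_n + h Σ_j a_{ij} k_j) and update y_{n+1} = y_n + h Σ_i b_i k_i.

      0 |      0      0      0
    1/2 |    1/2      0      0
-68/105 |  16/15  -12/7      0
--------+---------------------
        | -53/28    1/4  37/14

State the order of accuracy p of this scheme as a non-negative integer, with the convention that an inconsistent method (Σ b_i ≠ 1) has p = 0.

b = (-53/28, 1/4, 37/14)
c = (0, 1/2, -68/105)
Ac = (0, 0, -6/7)
Σ b_i: (-53/28)·1 + 1/4·1 + 37/14·1 = 1 ✓
b·c: 1/4·1/2 + 37/14·(-68/105) = -9329/5880 ≠ 1/2 ⇒ order 1.

1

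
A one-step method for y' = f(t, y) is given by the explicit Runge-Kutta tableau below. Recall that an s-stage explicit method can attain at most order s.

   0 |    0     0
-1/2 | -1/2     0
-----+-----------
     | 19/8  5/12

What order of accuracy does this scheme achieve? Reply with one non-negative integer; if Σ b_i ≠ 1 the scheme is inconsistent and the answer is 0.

0

b = (19/8, 5/12)
c = (0, -1/2)
Σ b_i: 19/8·1 + 5/12·1 = 67/24 ≠ 1 ⇒ order 0.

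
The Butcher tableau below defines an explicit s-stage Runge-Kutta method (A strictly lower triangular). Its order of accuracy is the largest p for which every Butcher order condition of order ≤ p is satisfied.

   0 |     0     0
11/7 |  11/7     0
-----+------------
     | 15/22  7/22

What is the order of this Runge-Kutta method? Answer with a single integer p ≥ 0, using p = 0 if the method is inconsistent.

2

b = (15/22, 7/22)
c = (0, 11/7)
Σ b_i: 15/22·1 + 7/22·1 = 1 ✓
b·c: 7/22·11/7 = 1/2 ✓; 2 stages ⇒ order 2.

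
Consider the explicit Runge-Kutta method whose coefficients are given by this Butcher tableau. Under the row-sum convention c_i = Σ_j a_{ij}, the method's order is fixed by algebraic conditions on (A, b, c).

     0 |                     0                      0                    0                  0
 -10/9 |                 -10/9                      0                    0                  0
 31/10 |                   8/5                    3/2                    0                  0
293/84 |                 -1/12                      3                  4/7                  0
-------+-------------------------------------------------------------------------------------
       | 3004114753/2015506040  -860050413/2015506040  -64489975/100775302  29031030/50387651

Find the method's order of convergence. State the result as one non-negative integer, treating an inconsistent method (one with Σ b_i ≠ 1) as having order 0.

3

b = (3004114753/2015506040, -860050413/2015506040, -64489975/100775302, 29031030/50387651)
c = (0, -10/9, 31/10, 293/84)
Ac = (0, 0, -5/3, -164/105)
Σ b_i: 3004114753/2015506040·1 + (-860050413/2015506040)·1 + (-64489975/100775302)·1 + 29031030/50387651·1 = 1 ✓
b·c: (-860050413/2015506040)·(-10/9) + (-64489975/100775302)·31/10 + 29031030/50387651·293/84 = 1/2 ✓
b·c²: (-860050413/2015506040)·100/81 + (-64489975/100775302)·961/100 + 29031030/50387651·85849/7056 = 1/3 ✓
b·Ac: (-64489975/100775302)·(-5/3) + 29031030/50387651·(-164/105) = 1/6 ✓
b·c³: (-860050413/2015506040)·(-1000/729) + (-64489975/100775302)·29791/1000 + 29031030/50387651·25153757/592704 = 9100160976673/1523722566240 ≠ 1/4 ⇒ order 3.
b·(c∘Ac): (-64489975/100775302)·(-31/6) + 29031030/50387651·(-12013/2205) = 101231329/604651812 ≠ 1/8
b·Ac²: (-64489975/100775302)·50/27 + 29031030/50387651·43447/4725 = 27976214851/6802332885 ≠ 1/12
b·A²c: 29031030/50387651·(-20/21) = -27648600/50387651 ≠ 1/24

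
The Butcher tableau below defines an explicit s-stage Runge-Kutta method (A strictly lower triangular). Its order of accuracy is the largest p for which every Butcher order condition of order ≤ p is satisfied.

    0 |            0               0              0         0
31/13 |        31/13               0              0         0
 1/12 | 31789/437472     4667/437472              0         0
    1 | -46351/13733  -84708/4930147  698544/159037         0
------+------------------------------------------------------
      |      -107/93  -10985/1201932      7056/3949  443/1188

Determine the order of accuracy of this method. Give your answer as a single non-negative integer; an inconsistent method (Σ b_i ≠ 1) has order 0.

4

b = (-107/93, -10985/1201932, 7056/3949, 443/1188)
c = (0, 31/13, 1/12, 1)
Ac = (0, 0, 359/14112, 144/443)
Σ b_i: (-107/93)·1 + (-10985/1201932)·1 + 7056/3949·1 + 443/1188·1 = 1 ✓
b·c: (-10985/1201932)·31/13 + 7056/3949·1/12 + 443/1188·1 = 1/2 ✓
b·c²: (-10985/1201932)·961/169 + 7056/3949·1/144 + 443/1188·1 = 1/3 ✓
b·Ac: 7056/3949·359/14112 + 443/1188·144/443 = 1/6 ✓
b·c³: (-10985/1201932)·29791/2197 + 7056/3949·1/1728 + 443/1188·1 = 1/4 ✓
b·(c∘Ac): 7056/3949·359/169344 + 443/1188·144/443 = 1/8 ✓
b·Ac²: 7056/3949·11129/183456 + 443/1188·(-387/5759) = 1/12 ✓
b·A²c: 443/1188·99/886 = 1/24 ✓; 4 stages ⇒ order 4.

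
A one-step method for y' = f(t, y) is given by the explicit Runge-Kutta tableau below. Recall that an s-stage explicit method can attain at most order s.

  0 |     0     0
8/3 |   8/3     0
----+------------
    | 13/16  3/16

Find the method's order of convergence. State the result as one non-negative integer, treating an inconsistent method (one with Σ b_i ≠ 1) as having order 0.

b = (13/16, 3/16)
c = (0, 8/3)
Σ b_i: 13/16·1 + 3/16·1 = 1 ✓
b·c: 3/16·8/3 = 1/2 ✓; 2 stages ⇒ order 2.

2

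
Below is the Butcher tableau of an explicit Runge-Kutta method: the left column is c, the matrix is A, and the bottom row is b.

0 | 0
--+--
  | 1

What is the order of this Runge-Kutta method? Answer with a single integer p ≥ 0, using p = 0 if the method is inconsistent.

1

b = (1)
c = (0)
Σ b_i: 1·1 = 1 ✓; 1 stage ⇒ order 1.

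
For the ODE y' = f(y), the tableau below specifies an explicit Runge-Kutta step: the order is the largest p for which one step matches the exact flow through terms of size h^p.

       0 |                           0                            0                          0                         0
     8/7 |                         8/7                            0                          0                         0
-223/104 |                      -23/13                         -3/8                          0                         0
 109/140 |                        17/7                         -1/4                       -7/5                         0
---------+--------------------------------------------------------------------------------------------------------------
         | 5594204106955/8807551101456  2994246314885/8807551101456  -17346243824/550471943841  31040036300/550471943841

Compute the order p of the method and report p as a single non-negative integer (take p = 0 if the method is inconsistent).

3

b = (5594204106955/8807551101456, 2994246314885/8807551101456, -17346243824/550471943841, 31040036300/550471943841)
c = (0, 8/7, -223/104, 109/140)
Ac = (0, 0, -3/7, 9887/3640)
Σ b_i: 5594204106955/8807551101456·1 + 2994246314885/8807551101456·1 + (-17346243824/550471943841)·1 + 31040036300/550471943841·1 = 1 ✓
b·c: 2994246314885/8807551101456·8/7 + (-17346243824/550471943841)·(-223/104) + 31040036300/550471943841·109/140 = 1/2 ✓
b·c²: 2994246314885/8807551101456·64/49 + (-17346243824/550471943841)·49729/10816 + 31040036300/550471943841·11881/19600 = 1/3 ✓
b·Ac: (-17346243824/550471943841)·(-3/7) + 31040036300/550471943841·9887/3640 = 1/6 ✓
b·c³: 2994246314885/8807551101456·512/343 + (-17346243824/550471943841)·(-11089567/1124864) + 31040036300/550471943841·1295029/2744000 = 15797781193463517/18701366838758240 ≠ 1/4 ⇒ order 3.
b·(c∘Ac): (-17346243824/550471943841)·669/728 + 31040036300/550471943841·1077683/509600 = 2783304775507/30826428855096 ≠ 1/8
b·Ac²: (-17346243824/550471943841)·(-24/49) + 31040036300/550471943841·(-17922327/2649920) = -97764769940737/267162383410832 ≠ 1/12
b·A²c: 31040036300/550471943841·3/5 = 6208007260/183490647947 ≠ 1/24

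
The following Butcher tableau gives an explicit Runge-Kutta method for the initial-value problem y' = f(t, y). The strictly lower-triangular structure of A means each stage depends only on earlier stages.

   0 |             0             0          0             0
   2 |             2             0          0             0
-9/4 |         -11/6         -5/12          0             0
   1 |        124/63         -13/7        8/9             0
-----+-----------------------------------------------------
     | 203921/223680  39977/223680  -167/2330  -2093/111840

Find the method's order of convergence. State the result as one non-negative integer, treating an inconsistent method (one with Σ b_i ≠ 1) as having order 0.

b = (203921/223680, 39977/223680, -167/2330, -2093/111840)
c = (0, 2, -9/4, 1)
Ac = (0, 0, -5/6, -40/7)
Σ b_i: 203921/223680·1 + 39977/223680·1 + (-167/2330)·1 + (-2093/111840)·1 = 1 ✓
b·c: 39977/223680·2 + (-167/2330)·(-9/4) + (-2093/111840)·1 = 1/2 ✓
b·c²: 39977/223680·4 + (-167/2330)·81/16 + (-2093/111840)·1 = 1/3 ✓
b·Ac: (-167/2330)·(-5/6) + (-2093/111840)·(-40/7) = 1/6 ✓
b·c³: 39977/223680·8 + (-167/2330)·(-729/64) + (-2093/111840)·1 = 332163/149120 ≠ 1/4 ⇒ order 3.
b·(c∘Ac): (-167/2330)·15/8 + (-2093/111840)·(-40/7) = -307/11184 ≠ 1/8
b·Ac²: (-167/2330)·(-5/3) + (-2093/111840)·(-41/14) = 12993/74560 ≠ 1/12
b·A²c: (-2093/111840)·(-20/27) = 2093/150984 ≠ 1/24

3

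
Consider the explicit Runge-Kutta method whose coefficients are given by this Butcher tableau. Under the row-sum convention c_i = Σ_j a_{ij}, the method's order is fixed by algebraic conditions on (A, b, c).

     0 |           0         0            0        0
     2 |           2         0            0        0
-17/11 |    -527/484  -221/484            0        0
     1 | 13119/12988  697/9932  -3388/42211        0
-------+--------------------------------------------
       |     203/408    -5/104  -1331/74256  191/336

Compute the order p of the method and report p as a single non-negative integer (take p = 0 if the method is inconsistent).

4

b = (203/408, -5/104, -1331/74256, 191/336)
c = (0, 2, -17/11, 1)
Ac = (0, 0, -221/242, 101/382)
Σ b_i: 203/408·1 + (-5/104)·1 + (-1331/74256)·1 + 191/336·1 = 1 ✓
b·c: (-5/104)·2 + (-1331/74256)·(-17/11) + 191/336·1 = 1/2 ✓
b·c²: (-5/104)·4 + (-1331/74256)·289/121 + 191/336·1 = 1/3 ✓
b·Ac: (-1331/74256)·(-221/242) + 191/336·101/382 = 1/6 ✓
b·c³: (-5/104)·8 + (-1331/74256)·(-4913/1331) + 191/336·1 = 1/4 ✓
b·(c∘Ac): (-1331/74256)·3757/2662 + 191/336·101/382 = 1/8 ✓
b·Ac²: (-1331/74256)·(-221/121) + 191/336·17/191 = 1/12 ✓
b·A²c: 191/336·14/191 = 1/24 ✓; 4 stages ⇒ order 4.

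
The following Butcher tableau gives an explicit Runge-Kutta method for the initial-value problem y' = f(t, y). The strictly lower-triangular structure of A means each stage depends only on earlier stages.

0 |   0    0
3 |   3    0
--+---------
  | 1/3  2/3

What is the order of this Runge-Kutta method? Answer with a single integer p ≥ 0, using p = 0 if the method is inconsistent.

1

b = (1/3, 2/3)
c = (0, 3)
Σ b_i: 1/3·1 + 2/3·1 = 1 ✓
b·c: 2/3·3 = 2 ≠ 1/2 ⇒ order 1.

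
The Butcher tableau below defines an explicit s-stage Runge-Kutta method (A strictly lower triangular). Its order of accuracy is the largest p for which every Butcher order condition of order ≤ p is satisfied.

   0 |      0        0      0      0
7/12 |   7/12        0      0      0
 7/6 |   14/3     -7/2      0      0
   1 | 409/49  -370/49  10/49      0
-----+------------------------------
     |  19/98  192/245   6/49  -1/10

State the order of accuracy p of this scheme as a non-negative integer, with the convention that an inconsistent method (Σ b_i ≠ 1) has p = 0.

4

b = (19/98, 192/245, 6/49, -1/10)
c = (0, 7/12, 7/6, 1)
Ac = (0, 0, -49/24, -25/6)
Σ b_i: 19/98·1 + 192/245·1 + 6/49·1 + (-1/10)·1 = 1 ✓
b·c: 192/245·7/12 + 6/49·7/6 + (-1/10)·1 = 1/2 ✓
b·c²: 192/245·49/144 + 6/49·49/36 + (-1/10)·1 = 1/3 ✓
b·Ac: 6/49·(-49/24) + (-1/10)·(-25/6) = 1/6 ✓
b·c³: 192/245·343/1728 + 6/49·343/216 + (-1/10)·1 = 1/4 ✓
b·(c∘Ac): 6/49·(-343/144) + (-1/10)·(-25/6) = 1/8 ✓
b·Ac²: 6/49·(-343/288) + (-1/10)·(-55/24) = 1/12 ✓
b·A²c: (-1/10)·(-5/12) = 1/24 ✓; 4 stages ⇒ order 4.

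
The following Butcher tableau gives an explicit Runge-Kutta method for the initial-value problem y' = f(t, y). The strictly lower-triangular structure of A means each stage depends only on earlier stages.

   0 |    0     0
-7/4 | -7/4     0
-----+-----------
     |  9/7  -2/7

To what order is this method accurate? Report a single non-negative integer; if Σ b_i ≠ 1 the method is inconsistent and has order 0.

b = (9/7, -2/7)
c = (0, -7/4)
Σ b_i: 9/7·1 + (-2/7)·1 = 1 ✓
b·c: (-2/7)·(-7/4) = 1/2 ✓; 2 stages ⇒ order 2.

2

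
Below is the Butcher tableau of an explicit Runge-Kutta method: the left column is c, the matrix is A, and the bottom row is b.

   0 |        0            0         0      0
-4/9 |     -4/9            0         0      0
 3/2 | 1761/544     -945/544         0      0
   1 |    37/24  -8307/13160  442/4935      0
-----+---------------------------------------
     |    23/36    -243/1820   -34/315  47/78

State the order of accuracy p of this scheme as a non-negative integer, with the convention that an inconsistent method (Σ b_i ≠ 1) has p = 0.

4

b = (23/36, -243/1820, -34/315, 47/78)
c = (0, -4/9, 3/2, 1)
Ac = (0, 0, 105/136, 39/94)
Σ b_i: 23/36·1 + (-243/1820)·1 + (-34/315)·1 + 47/78·1 = 1 ✓
b·c: (-243/1820)·(-4/9) + (-34/315)·3/2 + 47/78·1 = 1/2 ✓
b·c²: (-243/1820)·16/81 + (-34/315)·9/4 + 47/78·1 = 1/3 ✓
b·Ac: (-34/315)·105/136 + 47/78·39/94 = 1/6 ✓
b·c³: (-243/1820)·(-64/729) + (-34/315)·27/8 + 47/78·1 = 1/4 ✓
b·(c∘Ac): (-34/315)·315/272 + 47/78·39/94 = 1/8 ✓
b·Ac²: (-34/315)·(-35/102) + 47/78·65/846 = 1/12 ✓
b·A²c: 47/78·13/188 = 1/24 ✓; 4 stages ⇒ order 4.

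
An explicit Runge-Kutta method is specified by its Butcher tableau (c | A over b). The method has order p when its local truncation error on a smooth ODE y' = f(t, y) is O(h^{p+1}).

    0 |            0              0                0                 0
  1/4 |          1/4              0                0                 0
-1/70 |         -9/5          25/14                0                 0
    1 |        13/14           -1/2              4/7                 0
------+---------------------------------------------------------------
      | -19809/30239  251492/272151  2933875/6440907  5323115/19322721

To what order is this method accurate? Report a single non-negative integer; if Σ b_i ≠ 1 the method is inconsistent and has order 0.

b = (-19809/30239, 251492/272151, 2933875/6440907, 5323115/19322721)
c = (0, 1/4, -1/70, 1)
Ac = (0, 0, 25/56, -261/1960)
Σ b_i: (-19809/30239)·1 + 251492/272151·1 + 2933875/6440907·1 + 5323115/19322721·1 = 1 ✓
b·c: 251492/272151·1/4 + 2933875/6440907·(-1/70) + 5323115/19322721·1 = 1/2 ✓
b·c²: 251492/272151·1/16 + 2933875/6440907·1/4900 + 5323115/19322721·1 = 1/3 ✓
b·Ac: 2933875/6440907·25/56 + 5323115/19322721·(-261/1960) = 1/6 ✓
b·c³: 251492/272151·1/64 + 2933875/6440907·(-1/343000) + 5323115/19322721·1 = 2945699/10160304 ≠ 1/4 ⇒ order 3.
b·(c∘Ac): 2933875/6440907·(-5/784) + 5323115/19322721·(-261/1960) = -57463/1451472 ≠ 1/8
b·Ac²: 2933875/6440907·25/224 + 5323115/19322721·(-8543/274400) = 228647341/5410361880 ≠ 1/12
b·A²c: 5323115/19322721·25/98 = 2715875/38645442 ≠ 1/24

3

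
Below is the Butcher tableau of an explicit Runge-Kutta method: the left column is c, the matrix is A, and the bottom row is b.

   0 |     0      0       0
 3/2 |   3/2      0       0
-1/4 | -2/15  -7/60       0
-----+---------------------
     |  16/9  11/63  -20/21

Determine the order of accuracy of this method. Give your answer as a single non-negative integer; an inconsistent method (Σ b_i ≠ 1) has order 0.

b = (16/9, 11/63, -20/21)
c = (0, 3/2, -1/4)
Ac = (0, 0, -7/40)
Σ b_i: 16/9·1 + 11/63·1 + (-20/21)·1 = 1 ✓
b·c: 11/63·3/2 + (-20/21)·(-1/4) = 1/2 ✓
b·c²: 11/63·9/4 + (-20/21)·1/16 = 1/3 ✓
b·Ac: (-20/21)·(-7/40) = 1/6 ✓; 3 stages ⇒ order 3.

3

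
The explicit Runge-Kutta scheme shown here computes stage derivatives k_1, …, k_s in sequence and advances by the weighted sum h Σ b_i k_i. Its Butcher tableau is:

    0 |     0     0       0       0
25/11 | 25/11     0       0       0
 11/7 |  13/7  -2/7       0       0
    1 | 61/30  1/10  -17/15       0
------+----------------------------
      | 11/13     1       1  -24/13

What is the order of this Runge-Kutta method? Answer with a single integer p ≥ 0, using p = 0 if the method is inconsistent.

b = (11/13, 1, 1, -24/13)
c = (0, 25/11, 11/7, 1)
Ac = (0, 0, -50/77, -3589/2310)
Σ b_i: 11/13·1 + 1·1 + 1·1 + (-24/13)·1 = 1 ✓
b·c: 1·25/11 + 1·11/7 + (-24/13)·1 = 2000/1001 ≠ 1/2 ⇒ order 1.

1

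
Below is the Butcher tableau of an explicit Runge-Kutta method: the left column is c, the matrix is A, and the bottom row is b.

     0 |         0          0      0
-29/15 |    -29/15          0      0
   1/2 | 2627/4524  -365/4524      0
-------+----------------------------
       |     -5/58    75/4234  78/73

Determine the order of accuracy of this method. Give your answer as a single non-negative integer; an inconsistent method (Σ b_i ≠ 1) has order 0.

3

b = (-5/58, 75/4234, 78/73)
c = (0, -29/15, 1/2)
Ac = (0, 0, 73/468)
Σ b_i: (-5/58)·1 + 75/4234·1 + 78/73·1 = 1 ✓
b·c: 75/4234·(-29/15) + 78/73·1/2 = 1/2 ✓
b·c²: 75/4234·841/225 + 78/73·1/4 = 1/3 ✓
b·Ac: 78/73·73/468 = 1/6 ✓; 3 stages ⇒ order 3.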